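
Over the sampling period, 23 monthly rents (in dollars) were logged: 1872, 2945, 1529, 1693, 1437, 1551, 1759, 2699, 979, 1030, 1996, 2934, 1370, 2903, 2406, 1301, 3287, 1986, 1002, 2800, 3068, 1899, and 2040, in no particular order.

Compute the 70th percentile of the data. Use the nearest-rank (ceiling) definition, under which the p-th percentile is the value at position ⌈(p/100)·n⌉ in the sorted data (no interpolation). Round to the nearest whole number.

2699

Sorted: 979, 1002, 1030, 1301, 1370, 1437, 1529, 1551, 1693, 1759, 1872, 1899, 1986, 1996, 2040, 2406, 2699, 2800, 2903, 2934, 2945, 3068, 3287.
n = 23.
Position = ⌈70/100 · 23⌉ = ⌈16.1⌉ = 17.
The value at rank 17 is 2699.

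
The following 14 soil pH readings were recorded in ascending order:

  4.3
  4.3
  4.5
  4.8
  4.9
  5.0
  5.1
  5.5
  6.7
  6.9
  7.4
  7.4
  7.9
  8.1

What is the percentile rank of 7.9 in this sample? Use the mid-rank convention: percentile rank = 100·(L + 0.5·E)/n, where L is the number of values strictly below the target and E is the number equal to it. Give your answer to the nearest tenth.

89.3

Count below 7.9: L = 12; count equal: E = 1; n = 14.
Percentile rank = 100·(12 + 0.5·1)/14 = 100·12.5/14 = 89.29.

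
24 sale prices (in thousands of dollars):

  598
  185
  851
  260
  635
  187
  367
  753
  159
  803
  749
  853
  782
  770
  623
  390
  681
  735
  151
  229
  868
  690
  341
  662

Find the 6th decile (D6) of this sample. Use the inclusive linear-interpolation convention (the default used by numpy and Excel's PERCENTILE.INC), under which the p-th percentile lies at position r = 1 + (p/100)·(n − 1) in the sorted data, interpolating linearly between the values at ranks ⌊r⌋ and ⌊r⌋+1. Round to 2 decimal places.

688.20

Sorted: 151, 159, 185, 187, 229, 260, 341, 367, 390, 598, 623, 635, 662, 681, 690, 735, 749, 753, 770, 782, 803, 851, 853, 868.
n = 24.
r = 1 + (60/100)·(24 − 1) = 1 + 13.8 = 14.8.
Rank 14 is 681 and rank 15 is 690.
Interpolate: 681 + 0.8·(690 − 681) = 681 + 0.8·9 = 688.2.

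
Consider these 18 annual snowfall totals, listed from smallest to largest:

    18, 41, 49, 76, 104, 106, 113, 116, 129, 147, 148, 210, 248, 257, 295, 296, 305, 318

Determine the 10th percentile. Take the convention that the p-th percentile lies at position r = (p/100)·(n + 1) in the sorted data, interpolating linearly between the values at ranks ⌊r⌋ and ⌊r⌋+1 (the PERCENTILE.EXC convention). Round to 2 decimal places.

n = 18.
r = (10/100)·(18 + 1) = 1.9.
Rank 1 is 18 and rank 2 is 41.
Interpolate: 18 + 0.9·(41 − 18) = 18 + 0.9·23 = 38.7.

38.70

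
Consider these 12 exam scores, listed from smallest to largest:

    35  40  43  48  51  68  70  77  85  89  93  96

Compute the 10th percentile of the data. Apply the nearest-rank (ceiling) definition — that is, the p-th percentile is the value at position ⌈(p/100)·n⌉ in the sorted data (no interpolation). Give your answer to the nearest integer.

n = 12.
Position = ⌈10/100 · 12⌉ = ⌈1.2⌉ = 2.
The value at rank 2 is 40.

40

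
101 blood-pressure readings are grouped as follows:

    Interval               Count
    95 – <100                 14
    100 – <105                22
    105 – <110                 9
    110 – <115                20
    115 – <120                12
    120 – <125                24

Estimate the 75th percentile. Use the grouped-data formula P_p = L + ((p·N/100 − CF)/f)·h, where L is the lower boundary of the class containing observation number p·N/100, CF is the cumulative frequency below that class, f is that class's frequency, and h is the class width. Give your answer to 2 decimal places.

N = 101; target position k = 75/100 · 101 = 75.75.
Cumulative frequencies: 14, 36, 45, 65, 77, 101.
Observation 75.75 falls in the class 115 – <120.
L = 115, CF = 65, f = 12, h = 5.
P75 = 115 + ((75.75 − 65)/12)·5 = 115 + 4.47917 = 119.479.

119.48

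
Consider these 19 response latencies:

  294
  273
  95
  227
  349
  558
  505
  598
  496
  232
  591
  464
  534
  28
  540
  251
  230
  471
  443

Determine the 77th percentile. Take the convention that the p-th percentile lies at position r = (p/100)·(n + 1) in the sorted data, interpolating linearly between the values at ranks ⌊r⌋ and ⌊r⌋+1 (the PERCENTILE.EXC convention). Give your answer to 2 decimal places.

Sorted: 28, 95, 227, 230, 232, 251, 273, 294, 349, 443, 464, 471, 496, 505, 534, 540, 558, 591, 598.
n = 19.
r = (77/100)·(19 + 1) = 15.4.
Rank 15 is 534 and rank 16 is 540.
Interpolate: 534 + 0.4·(540 − 534) = 534 + 0.4·6 = 536.4.

536.40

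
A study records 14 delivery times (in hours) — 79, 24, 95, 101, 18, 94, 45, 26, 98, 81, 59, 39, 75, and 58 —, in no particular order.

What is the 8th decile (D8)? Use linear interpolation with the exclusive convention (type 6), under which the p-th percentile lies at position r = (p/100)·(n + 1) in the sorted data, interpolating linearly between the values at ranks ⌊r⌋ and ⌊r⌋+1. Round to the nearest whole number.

Sorted: 18, 24, 26, 39, 45, 58, 59, 75, 79, 81, 94, 95, 98, 101.
n = 14.
r = (80/100)·(14 + 1) = 12.
r is an integer, so P80 is the value at rank 12: 95.

95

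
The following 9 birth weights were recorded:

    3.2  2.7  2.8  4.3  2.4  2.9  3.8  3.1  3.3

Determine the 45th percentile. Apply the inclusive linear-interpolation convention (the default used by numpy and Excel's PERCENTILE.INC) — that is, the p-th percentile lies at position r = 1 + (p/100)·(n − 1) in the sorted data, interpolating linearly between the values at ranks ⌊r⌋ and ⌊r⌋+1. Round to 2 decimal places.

3.02

Sorted: 2.4, 2.7, 2.8, 2.9, 3.1, 3.2, 3.3, 3.8, 4.3.
n = 9.
r = 1 + (45/100)·(9 − 1) = 1 + 3.6 = 4.6.
Rank 4 is 2.9 and rank 5 is 3.1.
Interpolate: 2.9 + 0.6·(3.1 − 2.9) = 2.9 + 0.6·0.2 = 3.02.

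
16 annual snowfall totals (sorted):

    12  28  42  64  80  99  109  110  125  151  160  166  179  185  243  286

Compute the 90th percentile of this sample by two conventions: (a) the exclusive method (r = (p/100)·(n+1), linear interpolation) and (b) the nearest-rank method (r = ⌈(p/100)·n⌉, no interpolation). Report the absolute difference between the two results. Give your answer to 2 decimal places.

12.90

n = 16.
(a) r = 15.3; between ranks 15 (243) and 16 (286): 255.9.
(b) the nearest-rank method: rank 15 → 243.
|255.9 − 243| = 12.9.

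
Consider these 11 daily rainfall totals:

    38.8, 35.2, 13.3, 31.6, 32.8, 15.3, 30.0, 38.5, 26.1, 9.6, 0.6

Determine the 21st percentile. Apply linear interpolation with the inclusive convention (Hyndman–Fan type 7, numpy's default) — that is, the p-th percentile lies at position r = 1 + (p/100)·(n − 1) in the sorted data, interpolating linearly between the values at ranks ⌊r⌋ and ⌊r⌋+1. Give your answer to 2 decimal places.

Sorted: 0.6, 9.6, 13.3, 15.3, 26.1, 30.0, 31.6, 32.8, 35.2, 38.5, 38.8.
n = 11.
r = 1 + (21/100)·(11 − 1) = 1 + 2.1 = 3.1.
Rank 3 is 13.3 and rank 4 is 15.3.
Interpolate: 13.3 + 0.1·(15.3 − 13.3) = 13.3 + 0.1·2 = 13.5.

13.50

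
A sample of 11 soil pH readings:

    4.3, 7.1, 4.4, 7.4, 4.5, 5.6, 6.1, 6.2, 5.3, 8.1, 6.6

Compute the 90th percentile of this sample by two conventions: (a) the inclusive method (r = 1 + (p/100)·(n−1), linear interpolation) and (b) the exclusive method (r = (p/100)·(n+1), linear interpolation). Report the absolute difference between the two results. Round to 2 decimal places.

0.56

Sorted: 4.3, 4.4, 4.5, 5.3, 5.6, 6.1, 6.2, 6.6, 7.1, 7.4, 8.1.
n = 11.
(a) r = 10 → value at rank 10 = 7.4.
(b) r = 10.8; between ranks 10 (7.4) and 11 (8.1): 7.96.
|7.4 − 7.96| = 0.56.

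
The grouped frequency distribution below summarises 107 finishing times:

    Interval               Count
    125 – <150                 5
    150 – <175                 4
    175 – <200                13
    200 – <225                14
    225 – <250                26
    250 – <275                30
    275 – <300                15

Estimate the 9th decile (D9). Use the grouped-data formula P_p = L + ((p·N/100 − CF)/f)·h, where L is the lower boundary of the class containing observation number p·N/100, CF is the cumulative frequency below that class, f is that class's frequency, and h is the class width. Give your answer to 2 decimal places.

282.17

N = 107; target position k = 90/100 · 107 = 96.3.
Cumulative frequencies: 5, 9, 22, 36, 62, 92, 107.
Observation 96.3 falls in the class 275 – <300.
L = 275, CF = 92, f = 15, h = 25.
P90 = 275 + ((96.3 − 92)/15)·25 = 275 + 7.16667 = 282.167.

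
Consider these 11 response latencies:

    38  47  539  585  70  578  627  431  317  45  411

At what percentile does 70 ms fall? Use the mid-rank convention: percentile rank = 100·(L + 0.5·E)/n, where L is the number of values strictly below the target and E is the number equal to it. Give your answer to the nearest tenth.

31.8

Sorted: 38, 45, 47, 70, 317, 411, 431, 539, 578, 585, 627.
Count below 70: L = 3; count equal: E = 1; n = 11.
Percentile rank = 100·(3 + 0.5·1)/11 = 100·3.5/11 = 31.82.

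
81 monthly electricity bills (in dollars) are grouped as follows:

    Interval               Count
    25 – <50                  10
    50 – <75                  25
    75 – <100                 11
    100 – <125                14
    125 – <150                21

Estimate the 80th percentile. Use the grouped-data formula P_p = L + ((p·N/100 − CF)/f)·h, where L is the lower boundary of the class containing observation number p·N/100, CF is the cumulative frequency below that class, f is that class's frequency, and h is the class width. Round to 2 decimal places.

N = 81; target position k = 80/100 · 81 = 64.8.
Cumulative frequencies: 10, 35, 46, 60, 81.
Observation 64.8 falls in the class 125 – <150.
L = 125, CF = 60, f = 21, h = 25.
P80 = 125 + ((64.8 − 60)/21)·25 = 125 + 5.71429 = 130.714.

130.71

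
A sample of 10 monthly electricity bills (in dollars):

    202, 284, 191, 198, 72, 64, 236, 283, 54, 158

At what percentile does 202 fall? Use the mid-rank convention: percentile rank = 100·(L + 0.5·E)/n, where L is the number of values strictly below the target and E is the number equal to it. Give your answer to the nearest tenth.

65.0

Sorted: 54, 64, 72, 158, 191, 198, 202, 236, 283, 284.
Count below 202: L = 6; count equal: E = 1; n = 10.
Percentile rank = 100·(6 + 0.5·1)/10 = 100·6.5/10 = 65.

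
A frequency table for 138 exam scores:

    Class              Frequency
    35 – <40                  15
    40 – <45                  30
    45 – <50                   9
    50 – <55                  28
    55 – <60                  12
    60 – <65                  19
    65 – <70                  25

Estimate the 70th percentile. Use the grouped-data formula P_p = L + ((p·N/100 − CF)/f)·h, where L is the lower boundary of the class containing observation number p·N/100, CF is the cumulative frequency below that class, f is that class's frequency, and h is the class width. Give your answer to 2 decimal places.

N = 138; target position k = 70/100 · 138 = 96.6.
Cumulative frequencies: 15, 45, 54, 82, 94, 113, 138.
Observation 96.6 falls in the class 60 – <65.
L = 60, CF = 94, f = 19, h = 5.
P70 = 60 + ((96.6 − 94)/19)·5 = 60 + 0.684211 = 60.6842.

60.68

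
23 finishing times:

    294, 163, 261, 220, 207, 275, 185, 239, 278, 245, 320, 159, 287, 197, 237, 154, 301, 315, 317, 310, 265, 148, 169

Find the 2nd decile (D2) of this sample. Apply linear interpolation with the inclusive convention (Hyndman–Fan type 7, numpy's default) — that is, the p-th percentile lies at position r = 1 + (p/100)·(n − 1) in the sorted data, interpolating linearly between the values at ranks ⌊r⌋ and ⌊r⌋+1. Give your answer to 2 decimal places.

Sorted: 148, 154, 159, 163, 169, 185, 197, 207, 220, 237, 239, 245, 261, 265, 275, 278, 287, 294, 301, 310, 315, 317, 320.
n = 23.
r = 1 + (20/100)·(23 − 1) = 1 + 4.4 = 5.4.
Rank 5 is 169 and rank 6 is 185.
Interpolate: 169 + 0.4·(185 − 169) = 169 + 0.4·16 = 175.4.

175.40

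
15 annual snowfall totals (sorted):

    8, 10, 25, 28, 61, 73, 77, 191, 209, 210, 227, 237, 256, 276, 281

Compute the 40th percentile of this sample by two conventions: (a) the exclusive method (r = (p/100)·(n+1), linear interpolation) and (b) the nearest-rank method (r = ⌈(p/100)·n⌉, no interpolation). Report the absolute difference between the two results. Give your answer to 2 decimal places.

1.60

n = 15.
(a) r = 6.4; between ranks 6 (73) and 7 (77): 74.6.
(b) the nearest-rank method: rank 6 → 73.
|74.6 − 73| = 1.6.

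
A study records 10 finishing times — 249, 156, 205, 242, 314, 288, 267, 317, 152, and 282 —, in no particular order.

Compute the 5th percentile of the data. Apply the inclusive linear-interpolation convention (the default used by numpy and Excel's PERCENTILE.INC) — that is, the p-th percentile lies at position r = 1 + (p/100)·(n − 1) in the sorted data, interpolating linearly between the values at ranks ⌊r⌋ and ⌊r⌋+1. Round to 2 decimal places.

Sorted: 152, 156, 205, 242, 249, 267, 282, 288, 314, 317.
n = 10.
r = 1 + (5/100)·(10 − 1) = 1 + 0.45 = 1.45.
Rank 1 is 152 and rank 2 is 156.
Interpolate: 152 + 0.45·(156 − 152) = 152 + 0.45·4 = 153.8.

153.80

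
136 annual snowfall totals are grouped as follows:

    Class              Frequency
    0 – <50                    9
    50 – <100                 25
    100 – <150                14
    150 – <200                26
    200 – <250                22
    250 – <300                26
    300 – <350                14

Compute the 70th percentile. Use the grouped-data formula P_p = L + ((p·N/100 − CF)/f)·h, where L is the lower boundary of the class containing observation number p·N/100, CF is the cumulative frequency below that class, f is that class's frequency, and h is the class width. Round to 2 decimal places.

N = 136; target position k = 70/100 · 136 = 95.2.
Cumulative frequencies: 9, 34, 48, 74, 96, 122, 136.
Observation 95.2 falls in the class 200 – <250.
L = 200, CF = 74, f = 22, h = 50.
P70 = 200 + ((95.2 − 74)/22)·50 = 200 + 48.1818 = 248.182.

248.18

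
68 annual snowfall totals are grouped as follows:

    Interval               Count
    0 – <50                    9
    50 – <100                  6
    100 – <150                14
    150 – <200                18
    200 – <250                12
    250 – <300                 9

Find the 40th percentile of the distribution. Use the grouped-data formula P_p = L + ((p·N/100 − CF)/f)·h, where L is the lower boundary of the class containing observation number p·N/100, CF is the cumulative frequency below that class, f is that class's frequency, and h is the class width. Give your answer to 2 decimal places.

N = 68; target position k = 40/100 · 68 = 27.2.
Cumulative frequencies: 9, 15, 29, 47, 59, 68.
Observation 27.2 falls in the class 100 – <150.
L = 100, CF = 15, f = 14, h = 50.
P40 = 100 + ((27.2 − 15)/14)·50 = 100 + 43.5714 = 143.571.

143.57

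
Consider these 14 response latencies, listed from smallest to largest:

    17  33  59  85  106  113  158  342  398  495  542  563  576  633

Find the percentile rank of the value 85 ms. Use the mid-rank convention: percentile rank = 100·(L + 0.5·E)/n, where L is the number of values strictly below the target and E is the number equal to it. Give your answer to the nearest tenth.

Count below 85: L = 3; count equal: E = 1; n = 14.
Percentile rank = 100·(3 + 0.5·1)/14 = 100·3.5/14 = 25.

25.0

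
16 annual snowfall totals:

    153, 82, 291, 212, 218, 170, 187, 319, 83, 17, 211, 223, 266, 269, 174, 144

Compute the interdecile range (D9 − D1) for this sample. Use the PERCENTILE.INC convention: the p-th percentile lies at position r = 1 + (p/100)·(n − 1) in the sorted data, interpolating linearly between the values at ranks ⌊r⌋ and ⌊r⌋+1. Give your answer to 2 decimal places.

Sorted: 17, 82, 83, 144, 153, 170, 174, 187, 211, 212, 218, 223, 266, 269, 291, 319.
n = 16.
P10: r = 2.5; ranks 2–3 are 82, 83; interpolating gives 82.5.
P90: r = 14.5; ranks 14–15 are 269, 291; interpolating gives 280.
Difference: 280 − 82.5 = 197.5.

197.50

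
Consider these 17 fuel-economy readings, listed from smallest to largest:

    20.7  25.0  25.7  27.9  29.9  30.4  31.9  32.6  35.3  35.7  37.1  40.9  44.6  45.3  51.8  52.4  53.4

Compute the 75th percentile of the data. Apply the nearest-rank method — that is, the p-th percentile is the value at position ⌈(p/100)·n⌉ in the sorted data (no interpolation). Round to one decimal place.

n = 17.
Position = ⌈75/100 · 17⌉ = ⌈12.75⌉ = 13.
The value at rank 13 is 44.6.

44.6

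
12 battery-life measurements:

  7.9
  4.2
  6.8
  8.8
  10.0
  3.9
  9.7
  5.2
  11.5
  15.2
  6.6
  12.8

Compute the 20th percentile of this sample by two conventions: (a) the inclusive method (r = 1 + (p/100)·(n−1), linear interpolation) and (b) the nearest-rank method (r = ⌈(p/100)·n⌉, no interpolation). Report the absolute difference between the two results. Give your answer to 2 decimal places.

Sorted: 3.9, 4.2, 5.2, 6.6, 6.8, 7.9, 8.8, 9.7, 10.0, 11.5, 12.8, 15.2.
n = 12.
(a) r = 3.2; between ranks 3 (5.2) and 4 (6.6): 5.48.
(b) the nearest-rank method: rank 3 → 5.2.
|5.48 − 5.2| = 0.28.

0.28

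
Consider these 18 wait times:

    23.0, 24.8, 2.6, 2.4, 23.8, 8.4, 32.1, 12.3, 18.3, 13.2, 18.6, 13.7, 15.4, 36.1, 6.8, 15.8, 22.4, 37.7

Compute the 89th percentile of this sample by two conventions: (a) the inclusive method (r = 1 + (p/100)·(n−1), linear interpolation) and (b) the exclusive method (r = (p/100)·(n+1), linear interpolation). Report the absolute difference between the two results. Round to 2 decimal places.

Sorted: 2.4, 2.6, 6.8, 8.4, 12.3, 13.2, 13.7, 15.4, 15.8, 18.3, 18.6, 22.4, 23.0, 23.8, 24.8, 32.1, 36.1, 37.7.
n = 18.
(a) r = 16.13; between ranks 16 (32.1) and 17 (36.1): 32.62.
(b) r = 16.91; between ranks 16 (32.1) and 17 (36.1): 35.74.
|32.62 − 35.74| = 3.12.

3.12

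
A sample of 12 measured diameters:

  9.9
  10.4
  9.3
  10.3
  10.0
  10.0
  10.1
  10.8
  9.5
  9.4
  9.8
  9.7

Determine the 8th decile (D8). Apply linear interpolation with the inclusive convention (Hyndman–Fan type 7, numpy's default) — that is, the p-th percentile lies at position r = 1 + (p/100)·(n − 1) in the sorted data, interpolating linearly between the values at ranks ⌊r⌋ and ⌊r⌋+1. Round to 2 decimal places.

10.26

Sorted: 9.3, 9.4, 9.5, 9.7, 9.8, 9.9, 10.0, 10.0, 10.1, 10.3, 10.4, 10.8.
n = 12.
r = 1 + (80/100)·(12 − 1) = 1 + 8.8 = 9.8.
Rank 9 is 10.1 and rank 10 is 10.3.
Interpolate: 10.1 + 0.8·(10.3 − 10.1) = 10.1 + 0.8·0.2 = 10.26.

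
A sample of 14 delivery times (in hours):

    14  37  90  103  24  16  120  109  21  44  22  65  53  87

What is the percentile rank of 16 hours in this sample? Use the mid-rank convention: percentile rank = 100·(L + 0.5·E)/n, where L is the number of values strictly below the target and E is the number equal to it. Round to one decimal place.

Sorted: 14, 16, 21, 22, 24, 37, 44, 53, 65, 87, 90, 103, 109, 120.
Count below 16: L = 1; count equal: E = 1; n = 14.
Percentile rank = 100·(1 + 0.5·1)/14 = 100·1.5/14 = 10.71.

10.7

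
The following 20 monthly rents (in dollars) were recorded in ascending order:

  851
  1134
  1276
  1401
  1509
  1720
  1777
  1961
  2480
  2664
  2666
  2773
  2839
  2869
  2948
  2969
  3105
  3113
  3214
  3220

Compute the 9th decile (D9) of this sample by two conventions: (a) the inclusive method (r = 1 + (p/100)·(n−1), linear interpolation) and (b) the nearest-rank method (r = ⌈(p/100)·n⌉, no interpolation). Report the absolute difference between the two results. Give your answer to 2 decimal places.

n = 20.
(a) r = 18.1; between ranks 18 (3113) and 19 (3214): 3123.1.
(b) the nearest-rank method: rank 18 → 3113.
|3123.1 − 3113| = 10.1.

10.10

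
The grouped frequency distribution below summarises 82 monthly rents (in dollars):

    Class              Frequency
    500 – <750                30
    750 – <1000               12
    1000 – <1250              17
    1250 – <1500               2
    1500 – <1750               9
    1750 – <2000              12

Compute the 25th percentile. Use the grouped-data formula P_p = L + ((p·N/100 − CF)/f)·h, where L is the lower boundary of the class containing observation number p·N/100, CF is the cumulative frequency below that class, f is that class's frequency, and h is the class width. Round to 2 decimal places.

N = 82; target position k = 25/100 · 82 = 20.5.
Cumulative frequencies: 30, 42, 59, 61, 70, 82.
Observation 20.5 falls in the class 500 – <750.
L = 500, CF = 0, f = 30, h = 250.
P25 = 500 + ((20.5 − 0)/30)·250 = 500 + 170.833 = 670.833.

670.83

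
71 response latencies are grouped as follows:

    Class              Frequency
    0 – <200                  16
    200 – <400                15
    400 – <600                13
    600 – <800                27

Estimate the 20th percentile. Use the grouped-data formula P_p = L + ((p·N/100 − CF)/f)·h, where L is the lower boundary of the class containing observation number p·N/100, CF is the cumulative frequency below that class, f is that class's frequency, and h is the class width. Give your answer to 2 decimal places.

N = 71; target position k = 20/100 · 71 = 14.2.
Cumulative frequencies: 16, 31, 44, 71.
Observation 14.2 falls in the class 0 – <200.
L = 0, CF = 0, f = 16, h = 200.
P20 = 0 + ((14.2 − 0)/16)·200 = 0 + 177.5 = 177.5.

177.50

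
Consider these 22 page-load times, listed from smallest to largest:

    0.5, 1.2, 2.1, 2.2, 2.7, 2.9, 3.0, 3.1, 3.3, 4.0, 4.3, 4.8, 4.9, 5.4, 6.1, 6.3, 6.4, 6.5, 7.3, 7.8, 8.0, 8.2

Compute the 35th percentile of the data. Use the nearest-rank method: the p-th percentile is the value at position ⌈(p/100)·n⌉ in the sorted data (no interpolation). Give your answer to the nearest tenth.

n = 22.
Position = ⌈35/100 · 22⌉ = ⌈7.7⌉ = 8.
The value at rank 8 is 3.1.

3.1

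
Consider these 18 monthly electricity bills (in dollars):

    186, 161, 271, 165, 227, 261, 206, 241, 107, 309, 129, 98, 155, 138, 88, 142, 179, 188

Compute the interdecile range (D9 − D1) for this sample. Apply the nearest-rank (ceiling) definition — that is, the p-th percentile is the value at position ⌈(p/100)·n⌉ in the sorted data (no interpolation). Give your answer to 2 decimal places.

Sorted: 88, 98, 107, 129, 138, 142, 155, 161, 165, 179, 186, 188, 206, 227, 241, 261, 271, 309.
n = 18.
P10: rank ⌈10/100·18⌉ = 2 → 98.
P90: rank ⌈90/100·18⌉ = 17 → 271.
Difference: 271 − 98 = 173.

173.00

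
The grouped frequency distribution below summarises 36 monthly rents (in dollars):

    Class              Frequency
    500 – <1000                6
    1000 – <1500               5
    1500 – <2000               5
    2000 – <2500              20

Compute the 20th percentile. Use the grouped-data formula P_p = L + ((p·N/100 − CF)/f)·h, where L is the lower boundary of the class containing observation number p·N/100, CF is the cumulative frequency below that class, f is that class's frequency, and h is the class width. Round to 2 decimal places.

1120.00

N = 36; target position k = 20/100 · 36 = 7.2.
Cumulative frequencies: 6, 11, 16, 36.
Observation 7.2 falls in the class 1000 – <1500.
L = 1000, CF = 6, f = 5, h = 500.
P20 = 1000 + ((7.2 − 6)/5)·500 = 1000 + 120 = 1120.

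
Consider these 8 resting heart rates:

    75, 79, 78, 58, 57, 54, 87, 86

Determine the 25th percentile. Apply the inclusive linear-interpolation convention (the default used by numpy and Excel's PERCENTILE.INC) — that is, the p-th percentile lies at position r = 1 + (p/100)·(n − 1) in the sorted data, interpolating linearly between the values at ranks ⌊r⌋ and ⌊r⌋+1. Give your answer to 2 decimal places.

57.75

Sorted: 54, 57, 58, 75, 78, 79, 86, 87.
n = 8.
r = 1 + (25/100)·(8 − 1) = 1 + 1.75 = 2.75.
Rank 2 is 57 and rank 3 is 58.
Interpolate: 57 + 0.75·(58 − 57) = 57 + 0.75·1 = 57.75.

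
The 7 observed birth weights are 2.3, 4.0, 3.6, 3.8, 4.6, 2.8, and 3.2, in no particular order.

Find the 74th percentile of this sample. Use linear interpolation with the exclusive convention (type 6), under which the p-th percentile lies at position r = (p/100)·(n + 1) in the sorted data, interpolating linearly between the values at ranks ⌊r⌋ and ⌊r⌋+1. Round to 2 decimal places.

3.98

Sorted: 2.3, 2.8, 3.2, 3.6, 3.8, 4.0, 4.6.
n = 7.
r = (74/100)·(7 + 1) = 5.92.
Rank 5 is 3.8 and rank 6 is 4.0.
Interpolate: 3.8 + 0.92·(4.0 − 3.8) = 3.8 + 0.92·0.2 = 3.984.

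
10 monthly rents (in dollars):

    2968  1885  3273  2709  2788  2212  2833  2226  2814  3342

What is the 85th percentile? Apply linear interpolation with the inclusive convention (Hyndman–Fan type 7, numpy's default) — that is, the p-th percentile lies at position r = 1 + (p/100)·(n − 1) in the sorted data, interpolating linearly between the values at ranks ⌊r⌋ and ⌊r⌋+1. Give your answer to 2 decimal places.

3166.25

Sorted: 1885, 2212, 2226, 2709, 2788, 2814, 2833, 2968, 3273, 3342.
n = 10.
r = 1 + (85/100)·(10 − 1) = 1 + 7.65 = 8.65.
Rank 8 is 2968 and rank 9 is 3273.
Interpolate: 2968 + 0.65·(3273 − 2968) = 2968 + 0.65·305 = 3166.25.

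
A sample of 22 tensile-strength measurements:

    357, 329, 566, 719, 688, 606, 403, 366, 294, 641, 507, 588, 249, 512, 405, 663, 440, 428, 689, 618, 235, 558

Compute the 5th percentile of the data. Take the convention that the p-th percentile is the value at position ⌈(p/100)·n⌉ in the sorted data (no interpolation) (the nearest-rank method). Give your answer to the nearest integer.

Sorted: 235, 249, 294, 329, 357, 366, 403, 405, 428, 440, 507, 512, 558, 566, 588, 606, 618, 641, 663, 688, 689, 719.
n = 22.
Position = ⌈5/100 · 22⌉ = ⌈1.1⌉ = 2.
The value at rank 2 is 249.

249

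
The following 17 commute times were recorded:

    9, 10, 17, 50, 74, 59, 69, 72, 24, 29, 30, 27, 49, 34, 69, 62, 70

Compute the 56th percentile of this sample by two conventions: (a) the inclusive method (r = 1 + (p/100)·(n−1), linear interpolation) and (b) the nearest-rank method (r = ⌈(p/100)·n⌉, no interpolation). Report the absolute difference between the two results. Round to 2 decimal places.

Sorted: 9, 10, 17, 24, 27, 29, 30, 34, 49, 50, 59, 62, 69, 69, 70, 72, 74.
n = 17.
(a) r = 9.96; between ranks 9 (49) and 10 (50): 49.96.
(b) the nearest-rank method: rank 10 → 50.
|49.96 − 50| = 0.04.

0.04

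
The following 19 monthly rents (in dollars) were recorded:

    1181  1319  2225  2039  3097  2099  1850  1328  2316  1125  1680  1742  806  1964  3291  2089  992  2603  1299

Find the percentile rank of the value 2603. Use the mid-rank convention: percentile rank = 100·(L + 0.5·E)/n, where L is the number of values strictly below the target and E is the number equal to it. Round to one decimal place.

86.8

Sorted: 806, 992, 1125, 1181, 1299, 1319, 1328, 1680, 1742, 1850, 1964, 2039, 2089, 2099, 2225, 2316, 2603, 3097, 3291.
Count below 2603: L = 16; count equal: E = 1; n = 19.
Percentile rank = 100·(16 + 0.5·1)/19 = 100·16.5/19 = 86.84.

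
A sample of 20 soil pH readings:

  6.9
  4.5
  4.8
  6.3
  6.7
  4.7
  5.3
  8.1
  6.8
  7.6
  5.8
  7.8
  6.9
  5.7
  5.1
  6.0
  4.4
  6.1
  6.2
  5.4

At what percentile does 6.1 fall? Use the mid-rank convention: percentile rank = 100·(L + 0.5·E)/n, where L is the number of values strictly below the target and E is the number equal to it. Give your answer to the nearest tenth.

Sorted: 4.4, 4.5, 4.7, 4.8, 5.1, 5.3, 5.4, 5.7, 5.8, 6.0, 6.1, 6.2, 6.3, 6.7, 6.8, 6.9, 6.9, 7.6, 7.8, 8.1.
Count below 6.1: L = 10; count equal: E = 1; n = 20.
Percentile rank = 100·(10 + 0.5·1)/20 = 100·10.5/20 = 52.5.

52.5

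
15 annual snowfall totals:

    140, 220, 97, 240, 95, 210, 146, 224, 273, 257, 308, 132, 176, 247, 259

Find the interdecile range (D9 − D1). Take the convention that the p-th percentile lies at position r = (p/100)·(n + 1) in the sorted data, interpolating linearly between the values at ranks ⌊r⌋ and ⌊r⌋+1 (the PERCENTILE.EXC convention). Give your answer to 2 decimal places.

190.80

Sorted: 95, 97, 132, 140, 146, 176, 210, 220, 224, 240, 247, 257, 259, 273, 308.
n = 15.
P10: r = 1.6; ranks 1–2 are 95, 97; interpolating gives 96.2.
P90: r = 14.4; ranks 14–15 are 273, 308; interpolating gives 287.
Difference: 287 − 96.2 = 190.8.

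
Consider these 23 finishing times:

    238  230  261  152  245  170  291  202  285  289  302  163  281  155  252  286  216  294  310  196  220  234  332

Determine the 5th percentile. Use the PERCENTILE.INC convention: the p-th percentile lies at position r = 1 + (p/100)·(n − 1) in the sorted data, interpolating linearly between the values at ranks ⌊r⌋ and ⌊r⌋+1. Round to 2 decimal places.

Sorted: 152, 155, 163, 170, 196, 202, 216, 220, 230, 234, 238, 245, 252, 261, 281, 285, 286, 289, 291, 294, 302, 310, 332.
n = 23.
r = 1 + (5/100)·(23 − 1) = 1 + 1.1 = 2.1.
Rank 2 is 155 and rank 3 is 163.
Interpolate: 155 + 0.1·(163 − 155) = 155 + 0.1·8 = 155.8.

155.80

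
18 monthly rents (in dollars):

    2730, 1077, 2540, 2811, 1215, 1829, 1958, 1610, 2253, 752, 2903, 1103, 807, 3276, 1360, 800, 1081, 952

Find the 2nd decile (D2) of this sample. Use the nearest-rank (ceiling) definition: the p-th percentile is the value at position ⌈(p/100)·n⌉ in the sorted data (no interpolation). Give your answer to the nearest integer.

952

Sorted: 752, 800, 807, 952, 1077, 1081, 1103, 1215, 1360, 1610, 1829, 1958, 2253, 2540, 2730, 2811, 2903, 3276.
n = 18.
Position = ⌈20/100 · 18⌉ = ⌈3.6⌉ = 4.
The value at rank 4 is 952.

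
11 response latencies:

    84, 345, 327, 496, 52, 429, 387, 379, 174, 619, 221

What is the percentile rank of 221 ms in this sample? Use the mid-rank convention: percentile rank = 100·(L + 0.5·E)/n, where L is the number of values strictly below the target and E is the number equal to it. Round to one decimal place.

31.8

Sorted: 52, 84, 174, 221, 327, 345, 379, 387, 429, 496, 619.
Count below 221: L = 3; count equal: E = 1; n = 11.
Percentile rank = 100·(3 + 0.5·1)/11 = 100·3.5/11 = 31.82.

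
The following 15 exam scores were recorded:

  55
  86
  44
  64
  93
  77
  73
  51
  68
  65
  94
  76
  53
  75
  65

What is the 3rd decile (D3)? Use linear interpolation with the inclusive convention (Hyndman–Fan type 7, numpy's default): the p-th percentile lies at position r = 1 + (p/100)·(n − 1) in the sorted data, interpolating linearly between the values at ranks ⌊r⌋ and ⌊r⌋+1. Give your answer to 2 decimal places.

64.20

Sorted: 44, 51, 53, 55, 64, 65, 65, 68, 73, 75, 76, 77, 86, 93, 94.
n = 15.
r = 1 + (30/100)·(15 − 1) = 1 + 4.2 = 5.2.
Rank 5 is 64 and rank 6 is 65.
Interpolate: 64 + 0.2·(65 − 64) = 64 + 0.2·1 = 64.2.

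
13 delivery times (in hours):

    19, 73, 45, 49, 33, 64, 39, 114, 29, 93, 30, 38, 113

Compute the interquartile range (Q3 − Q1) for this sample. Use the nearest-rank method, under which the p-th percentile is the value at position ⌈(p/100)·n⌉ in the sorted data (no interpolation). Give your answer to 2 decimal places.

Sorted: 19, 29, 30, 33, 38, 39, 45, 49, 64, 73, 93, 113, 114.
n = 13.
P25: rank ⌈25/100·13⌉ = 4 → 33.
P75: rank ⌈75/100·13⌉ = 10 → 73.
Difference: 73 − 33 = 40.

40.00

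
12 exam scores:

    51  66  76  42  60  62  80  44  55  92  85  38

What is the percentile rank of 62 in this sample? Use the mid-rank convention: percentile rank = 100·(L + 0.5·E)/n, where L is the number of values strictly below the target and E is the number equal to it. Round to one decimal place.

54.2

Sorted: 38, 42, 44, 51, 55, 60, 62, 66, 76, 80, 85, 92.
Count below 62: L = 6; count equal: E = 1; n = 12.
Percentile rank = 100·(6 + 0.5·1)/12 = 100·6.5/12 = 54.17.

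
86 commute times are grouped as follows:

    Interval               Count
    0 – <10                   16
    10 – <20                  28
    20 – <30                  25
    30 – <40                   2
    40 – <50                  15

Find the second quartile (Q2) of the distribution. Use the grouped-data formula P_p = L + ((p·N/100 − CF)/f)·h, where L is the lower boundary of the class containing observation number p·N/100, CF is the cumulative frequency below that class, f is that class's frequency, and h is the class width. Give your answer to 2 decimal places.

19.64

N = 86; target position k = 50/100 · 86 = 43.
Cumulative frequencies: 16, 44, 69, 71, 86.
Observation 43 falls in the class 10 – <20.
L = 10, CF = 16, f = 28, h = 10.
P50 = 10 + ((43 − 16)/28)·10 = 10 + 9.64286 = 19.6429.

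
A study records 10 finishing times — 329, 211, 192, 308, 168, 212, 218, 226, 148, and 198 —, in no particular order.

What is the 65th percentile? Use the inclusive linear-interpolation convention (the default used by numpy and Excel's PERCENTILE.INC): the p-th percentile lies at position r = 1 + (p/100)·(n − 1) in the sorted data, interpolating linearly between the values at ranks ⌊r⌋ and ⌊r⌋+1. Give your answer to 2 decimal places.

217.10

Sorted: 148, 168, 192, 198, 211, 212, 218, 226, 308, 329.
n = 10.
r = 1 + (65/100)·(10 − 1) = 1 + 5.85 = 6.85.
Rank 6 is 212 and rank 7 is 218.
Interpolate: 212 + 0.85·(218 − 212) = 212 + 0.85·6 = 217.1.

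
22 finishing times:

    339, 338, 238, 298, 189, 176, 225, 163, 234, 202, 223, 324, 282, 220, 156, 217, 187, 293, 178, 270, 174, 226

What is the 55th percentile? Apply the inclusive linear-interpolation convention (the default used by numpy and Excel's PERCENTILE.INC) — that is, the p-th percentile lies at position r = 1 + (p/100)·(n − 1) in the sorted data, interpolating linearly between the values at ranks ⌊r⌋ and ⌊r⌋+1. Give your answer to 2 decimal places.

Sorted: 156, 163, 174, 176, 178, 187, 189, 202, 217, 220, 223, 225, 226, 234, 238, 270, 282, 293, 298, 324, 338, 339.
n = 22.
r = 1 + (55/100)·(22 − 1) = 1 + 11.55 = 12.55.
Rank 12 is 225 and rank 13 is 226.
Interpolate: 225 + 0.55·(226 − 225) = 225 + 0.55·1 = 225.55.

225.55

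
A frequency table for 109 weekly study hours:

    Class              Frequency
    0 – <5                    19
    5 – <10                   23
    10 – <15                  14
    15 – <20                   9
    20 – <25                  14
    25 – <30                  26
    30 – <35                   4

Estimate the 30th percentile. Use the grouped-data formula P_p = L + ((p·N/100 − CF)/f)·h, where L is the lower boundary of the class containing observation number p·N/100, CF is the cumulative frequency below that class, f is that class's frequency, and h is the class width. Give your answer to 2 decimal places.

7.98

N = 109; target position k = 30/100 · 109 = 32.7.
Cumulative frequencies: 19, 42, 56, 65, 79, 105, 109.
Observation 32.7 falls in the class 5 – <10.
L = 5, CF = 19, f = 23, h = 5.
P30 = 5 + ((32.7 − 19)/23)·5 = 5 + 2.97826 = 7.97826.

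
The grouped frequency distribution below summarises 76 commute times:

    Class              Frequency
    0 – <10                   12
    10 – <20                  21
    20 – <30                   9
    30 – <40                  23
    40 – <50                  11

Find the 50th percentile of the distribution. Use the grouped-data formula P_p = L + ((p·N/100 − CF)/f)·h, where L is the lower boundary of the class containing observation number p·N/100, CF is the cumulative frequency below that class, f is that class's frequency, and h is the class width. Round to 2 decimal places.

25.56

N = 76; target position k = 50/100 · 76 = 38.
Cumulative frequencies: 12, 33, 42, 65, 76.
Observation 38 falls in the class 20 – <30.
L = 20, CF = 33, f = 9, h = 10.
P50 = 20 + ((38 − 33)/9)·10 = 20 + 5.55556 = 25.5556.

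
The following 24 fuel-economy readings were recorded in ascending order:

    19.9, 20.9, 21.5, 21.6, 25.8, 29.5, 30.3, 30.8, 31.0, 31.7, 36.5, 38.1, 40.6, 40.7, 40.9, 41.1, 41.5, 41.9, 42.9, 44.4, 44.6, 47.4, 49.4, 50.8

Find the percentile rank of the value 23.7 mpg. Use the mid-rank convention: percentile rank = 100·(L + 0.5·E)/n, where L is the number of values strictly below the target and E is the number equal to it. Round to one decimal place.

16.7

Count below 23.7: L = 4; count equal: E = 0; n = 24.
Percentile rank = 100·(4 + 0.5·0)/24 = 100·4/24 = 16.67.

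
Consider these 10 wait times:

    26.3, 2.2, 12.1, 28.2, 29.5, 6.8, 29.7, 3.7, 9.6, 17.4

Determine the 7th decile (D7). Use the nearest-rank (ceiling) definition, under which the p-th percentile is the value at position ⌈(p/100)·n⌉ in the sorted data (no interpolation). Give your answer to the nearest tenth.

Sorted: 2.2, 3.7, 6.8, 9.6, 12.1, 17.4, 26.3, 28.2, 29.5, 29.7.
n = 10.
Position = ⌈70/100 · 10⌉ = ⌈7⌉ = 7.
The value at rank 7 is 26.3.

26.3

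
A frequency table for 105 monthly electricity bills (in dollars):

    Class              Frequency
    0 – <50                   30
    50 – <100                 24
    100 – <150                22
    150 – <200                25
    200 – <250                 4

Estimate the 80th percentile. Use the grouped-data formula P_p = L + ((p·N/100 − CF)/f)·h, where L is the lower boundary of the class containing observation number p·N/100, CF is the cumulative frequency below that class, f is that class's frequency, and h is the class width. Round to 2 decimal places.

N = 105; target position k = 80/100 · 105 = 84.
Cumulative frequencies: 30, 54, 76, 101, 105.
Observation 84 falls in the class 150 – <200.
L = 150, CF = 76, f = 25, h = 50.
P80 = 150 + ((84 − 76)/25)·50 = 150 + 16 = 166.

166.00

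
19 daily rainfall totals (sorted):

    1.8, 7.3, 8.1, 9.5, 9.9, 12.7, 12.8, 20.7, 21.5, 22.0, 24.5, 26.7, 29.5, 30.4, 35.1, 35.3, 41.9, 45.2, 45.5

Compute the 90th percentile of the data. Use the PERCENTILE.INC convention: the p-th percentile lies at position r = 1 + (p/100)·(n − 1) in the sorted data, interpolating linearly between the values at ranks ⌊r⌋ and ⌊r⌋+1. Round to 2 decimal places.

n = 19.
r = 1 + (90/100)·(19 − 1) = 1 + 16.2 = 17.2.
Rank 17 is 41.9 and rank 18 is 45.2.
Interpolate: 41.9 + 0.2·(45.2 − 41.9) = 41.9 + 0.2·3.3 = 42.56.

42.56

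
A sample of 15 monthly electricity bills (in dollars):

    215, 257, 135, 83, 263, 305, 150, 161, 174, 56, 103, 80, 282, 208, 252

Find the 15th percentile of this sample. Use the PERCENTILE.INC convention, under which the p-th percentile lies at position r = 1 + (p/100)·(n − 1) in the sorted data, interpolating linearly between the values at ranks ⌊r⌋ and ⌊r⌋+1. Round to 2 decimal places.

85.00

Sorted: 56, 80, 83, 103, 135, 150, 161, 174, 208, 215, 252, 257, 263, 282, 305.
n = 15.
r = 1 + (15/100)·(15 − 1) = 1 + 2.1 = 3.1.
Rank 3 is 83 and rank 4 is 103.
Interpolate: 83 + 0.1·(103 − 83) = 83 + 0.1·20 = 85.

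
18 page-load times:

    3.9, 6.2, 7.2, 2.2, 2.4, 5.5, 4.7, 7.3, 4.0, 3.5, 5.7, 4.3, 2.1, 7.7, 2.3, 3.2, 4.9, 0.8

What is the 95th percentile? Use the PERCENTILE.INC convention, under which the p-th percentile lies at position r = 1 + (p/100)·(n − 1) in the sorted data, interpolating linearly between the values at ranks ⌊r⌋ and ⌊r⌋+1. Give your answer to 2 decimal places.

Sorted: 0.8, 2.1, 2.2, 2.3, 2.4, 3.2, 3.5, 3.9, 4.0, 4.3, 4.7, 4.9, 5.5, 5.7, 6.2, 7.2, 7.3, 7.7.
n = 18.
r = 1 + (95/100)·(18 − 1) = 1 + 16.15 = 17.15.
Rank 17 is 7.3 and rank 18 is 7.7.
Interpolate: 7.3 + 0.15·(7.7 − 7.3) = 7.3 + 0.15·0.4 = 7.36.

7.36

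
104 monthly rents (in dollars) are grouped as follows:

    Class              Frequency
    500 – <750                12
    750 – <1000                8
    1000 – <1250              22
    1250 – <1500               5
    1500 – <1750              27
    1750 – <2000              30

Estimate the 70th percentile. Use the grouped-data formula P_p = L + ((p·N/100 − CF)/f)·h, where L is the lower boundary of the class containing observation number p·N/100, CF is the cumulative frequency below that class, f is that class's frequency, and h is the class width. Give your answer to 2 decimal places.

1738.89

N = 104; target position k = 70/100 · 104 = 72.8.
Cumulative frequencies: 12, 20, 42, 47, 74, 104.
Observation 72.8 falls in the class 1500 – <1750.
L = 1500, CF = 47, f = 27, h = 250.
P70 = 1500 + ((72.8 − 47)/27)·250 = 1500 + 238.889 = 1738.89.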